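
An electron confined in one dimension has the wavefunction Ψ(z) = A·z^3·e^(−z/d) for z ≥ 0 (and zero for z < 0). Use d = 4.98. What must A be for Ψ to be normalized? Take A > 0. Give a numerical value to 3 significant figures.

A ≈ 0.00153

We need A² ∫|f|² dz = 1, taking the integral from 0 to ∞.
Using ∫₀^∞ zⁿ e^(−αz) dz = n!/αⁿ⁺¹, carrying out the integral gives A² · 45·d^7/8.
Plugging in d = 4.98 yields A = 0.001530.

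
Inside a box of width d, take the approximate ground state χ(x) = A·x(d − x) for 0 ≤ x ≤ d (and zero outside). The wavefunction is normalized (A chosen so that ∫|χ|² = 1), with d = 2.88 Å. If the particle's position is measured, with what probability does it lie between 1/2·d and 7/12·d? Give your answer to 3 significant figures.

P ≈ 0.153

P = ∫_{1/2·d}^{7/12·d} |χ(x)|² dx.
With A² fixed by ∫|χ|² = 1, i.e. A² = (d^5/30)^(−1), substitute and integrate.
Let u = x/d; then A² and the length scale cancel, so P = ∫_{1/2}^{7/12} u^2·(1 - u)^2 du ÷ ∫_{0}^{1} u^2·(1 - u)^2 du.
Using ∫ u^2·(1 - u)^2 du = u^3·(6·u^2 - 15·u + 10)/30, the numerator is ≈ 0.0051127 and the denominator is 1/30.
This works out to P = 0.1534.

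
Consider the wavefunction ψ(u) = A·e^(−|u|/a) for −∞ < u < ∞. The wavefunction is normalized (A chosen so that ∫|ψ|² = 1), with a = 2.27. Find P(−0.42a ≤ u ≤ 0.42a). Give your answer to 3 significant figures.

The probability is P = ∫ |ψ|² du over [−0.42a, 0.42a].
With A² fixed by ∫|ψ|² = 1, i.e. A² = (a)^(−1), substitute and integrate.
By symmetry take twice the u ≥ 0 contribution in numerator and denominator; the 2's cancel. Substituting t = u/a, A² and the length scale cancel in the ratio: P = ∫_{0}^{0.42} e^(-2·t) dt / ∫_{0}^{∞} e^(-2·t) dt.
With ∫ e^(-2·t) dt = -e^(-2·t)/2 + C, the region integral is 1/2 - e^(-21/25)/2 and the full one is 1/2.
Evaluating gives P = 0.5683.

P ≈ 0.568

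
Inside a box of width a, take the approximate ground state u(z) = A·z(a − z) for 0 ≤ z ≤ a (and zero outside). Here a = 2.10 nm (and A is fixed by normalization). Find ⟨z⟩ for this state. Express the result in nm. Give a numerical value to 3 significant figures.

⟨z⟩ ≈ 1.05 nm

⟨z⟩ = ∫ z |u|² dz over the full domain.
Since the A² factors cancel between numerator and denominator, ⟨z⟩ = a/2.
Putting a = 2.10 gives 1.050.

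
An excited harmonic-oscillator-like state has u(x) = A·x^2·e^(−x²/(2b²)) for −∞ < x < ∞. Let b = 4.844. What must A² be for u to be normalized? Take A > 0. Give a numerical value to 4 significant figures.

A^2 ≈ 0.0002821

Normalization requires ∫|u|² dx = 1, integrated from −∞ to ∞.
With ∫_{−∞}^{∞} x^(2m) e^(−αx²) dx = (2m−1)!!·√π / (2^m α^(m+1/2)), the integral (without the A² prefactor) comes out to 3·√(π)·b^5/4.
So A² = (3·√(π)·b^5/4)^(−1).
With b = 4.844: A² = 0.00028206 and A = 0.016795.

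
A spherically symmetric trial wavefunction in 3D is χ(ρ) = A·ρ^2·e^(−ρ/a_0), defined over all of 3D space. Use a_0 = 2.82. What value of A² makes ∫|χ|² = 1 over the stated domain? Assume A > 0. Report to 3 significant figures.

Require ∫ |χ|² 4πρ² dρ = 1 over the whole domain.
With ∫₀^∞ ρ^6 e^(−αρ) dρ = 6!/α^7, carrying out the integral gives A² · 45·π·a_0^7/2.
So A² = (45·π·a_0^7/2)^(−1).
Substituting a_0 = 2.82 gives A² = 0.000009975, so A = 0.003158.

A^2 ≈ 0.00000998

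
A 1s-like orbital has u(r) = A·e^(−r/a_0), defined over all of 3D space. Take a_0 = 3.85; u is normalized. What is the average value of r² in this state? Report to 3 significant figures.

⟨r²⟩ = ∫ r^2 |u|² 4πr² dr over the full domain.
Evaluating both integrals, ⟨r²⟩ = 3·a_0^2.
Putting a_0 = 3.85 gives 44.47.

⟨r^2⟩ ≈ 44.5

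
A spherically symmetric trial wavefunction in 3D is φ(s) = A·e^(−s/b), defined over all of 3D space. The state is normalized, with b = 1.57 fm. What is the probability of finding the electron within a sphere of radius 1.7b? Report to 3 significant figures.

P ≈ 0.660

P = ∫ |φ|² 4πs² ds over s ≤ 1.7b.
Normalization gives A² = 1/(π·b^3).
In terms of u = s/b (A², 4π and the length scale all cancel between numerator and denominator), P = [∫_{0}^{1.7} u^2·e^(-2·u) du] / [∫_{0}^{∞} u^2·e^(-2·u) du].
Using ∫ u^2·e^(-2·u) du = -(2·u^2 + 2·u + 1)·e^(-2·u)/4, the numerator is 1/4 - 509·e^(-17/5)/200 and the denominator is 1/4.
This evaluates to P = 0.6603.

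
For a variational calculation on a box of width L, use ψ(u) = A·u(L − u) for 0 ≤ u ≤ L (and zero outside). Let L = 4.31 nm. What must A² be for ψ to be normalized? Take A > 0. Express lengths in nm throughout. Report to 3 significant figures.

The normalization condition is ∫|ψ|² du = 1 from 0 to L.
Carrying out the integral gives A² · L^5/30.
So A² = (L^5/30)^(−1).
Substituting L = 4.31 gives A² = 0.02017, so A = 0.1420.

A^2 ≈ 0.0202 nm^(-5)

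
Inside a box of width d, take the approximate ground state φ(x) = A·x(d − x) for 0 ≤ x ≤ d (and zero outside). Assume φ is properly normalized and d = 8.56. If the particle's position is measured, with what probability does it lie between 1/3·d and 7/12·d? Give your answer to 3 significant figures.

|φ|² is the probability density, so P = ∫_{1/3·d}^{7/12·d} |φ|² dx.
The normalization integral ∫|φ|²dx over the whole domain equals d^5/30·A², and A² cancels in the ratio.
In terms of u = x/d (A² and the length scale cancel between numerator and denominator), P = [∫_{1/3}^{7/12} u^2·(1 - u)^2 du] / [∫_{0}^{1} u^2·(1 - u)^2 du].
Using ∫ u^2·(1 - u)^2 du = u^3·(6·u^2 - 15·u + 10)/30, the numerator is ≈ 0.014783 and the denominator is 1/30.
The result is P = 0.4435.

P ≈ 0.444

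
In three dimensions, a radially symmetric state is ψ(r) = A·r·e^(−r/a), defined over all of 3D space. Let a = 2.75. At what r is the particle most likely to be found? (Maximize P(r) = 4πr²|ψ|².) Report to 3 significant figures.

Differentiate P(r) = 4πr²|ψ|² with respect to r and set to zero.
Solving yields r = 2·a.
With a = 2.75, the most probable radial distance is 5.500.

r ≈ 5.50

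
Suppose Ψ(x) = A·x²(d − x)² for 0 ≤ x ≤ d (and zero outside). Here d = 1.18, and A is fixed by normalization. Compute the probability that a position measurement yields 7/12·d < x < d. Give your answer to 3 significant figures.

P ≈ 0.302

The probability is P = ∫ |Ψ|² dx over [7/12·d, d].
With A² fixed by ∫|Ψ|² = 1, i.e. A² = (d^9/630)^(−1), substitute and integrate.
Substituting u = x/d, A² and the length scale cancel in the ratio: P = ∫_{7/12}^{1} u^4·(1 - u)^4 du / ∫_{0}^{1} u^4·(1 - u)^4 du.
With ∫ u^4·(1 - u)^4 du = u^5·(70·u^4 - 315·u^3 + 540·u^2 - 420·u + 126)/630 + C, the region integral is ≈ 0.00047989 and the full one is 1/630.
This works out to P = 0.3023.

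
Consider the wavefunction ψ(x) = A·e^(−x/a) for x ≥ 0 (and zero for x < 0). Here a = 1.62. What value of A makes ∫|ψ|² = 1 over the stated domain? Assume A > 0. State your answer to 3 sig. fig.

Require ∫ |ψ|² dx = 1 over the whole domain.
With ψ = A·e^(−x/a), the integral evaluates to A²·[a/2].
Setting this equal to 1 gives A² = 1/(a/2).
With a = 1.62: A² = 1.235 and A = 1.111.

A ≈ 1.11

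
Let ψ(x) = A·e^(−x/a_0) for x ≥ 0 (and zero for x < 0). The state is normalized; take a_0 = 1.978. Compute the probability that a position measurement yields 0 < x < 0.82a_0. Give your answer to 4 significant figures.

|ψ|² is the probability density, so P = ∫_{0}^{0.82a_0} |ψ|² dx.
The normalization integral ∫|ψ|²dx over the whole domain equals a_0/2·A², and A² cancels in the ratio.
In terms of u = x/a_0 (A² and the length scale cancel between numerator and denominator), P = [∫_{0}^{0.82} e^(-2·u) du] / [∫_{0}^{∞} e^(-2·u) du].
Using ∫ e^(-2·u) du = -e^(-2·u)/2, the numerator is 1/2 - e^(-41/25)/2 and the denominator is 1/2.
The result is P = 0.80602.

P ≈ 0.8060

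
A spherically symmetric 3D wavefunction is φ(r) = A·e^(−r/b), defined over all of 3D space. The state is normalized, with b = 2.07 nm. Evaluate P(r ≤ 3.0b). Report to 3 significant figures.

P = ∫ |φ|² 4πr² dr over r ≤ 3.0b.
A² is fixed by ∫₀^∞ 4πr²|φ|² dr = 1, i.e. A² = (π·b^3)^(−1).
Substituting u = r/b, A², 4π and the length scale all cancel in the ratio: P = ∫_{0}^{3.0} u^2·e^(-2·u) du / ∫_{0}^{∞} u^2·e^(-2·u) du.
An antiderivative of u^2·e^(-2·u) is -(2·u^2 + 2·u + 1)·e^(-2·u)/4; evaluating from 0 to 3.0 gives 1/4 - 25·e^(-6)/4, while the full integral is 1/4.
The region integral divided by the full integral gives P = 0.9380.

P ≈ 0.938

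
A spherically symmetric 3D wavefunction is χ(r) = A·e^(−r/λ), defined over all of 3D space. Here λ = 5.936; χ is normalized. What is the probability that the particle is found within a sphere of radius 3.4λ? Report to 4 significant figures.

P = ∫ |χ|² 4πr² dr over r ≤ 3.4λ.
Normalization gives A² = 1/(π·λ^3).
In terms of u = r/λ (A², 4π and the length scale all cancel between numerator and denominator), P = [∫_{0}^{3.4} u^2·e^(-2·u) du] / [∫_{0}^{∞} u^2·e^(-2·u) du].
Using ∫ u^2·e^(-2·u) du = -(2·u^2 + 2·u + 1)·e^(-2·u)/4, the numerator is 1/4 - 773·e^(-34/5)/100 and the denominator is 1/4.
The region integral divided by the full integral gives P = 0.96556.

P ≈ 0.9656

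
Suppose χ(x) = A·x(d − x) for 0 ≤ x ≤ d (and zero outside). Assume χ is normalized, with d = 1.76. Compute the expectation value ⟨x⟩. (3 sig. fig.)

By definition ⟨x⟩ = ∫ x |χ(x)|² dx.
Since the A² factors cancel between numerator and denominator, ⟨x⟩ = d/2.
With d = 1.76, ⟨x⟩ = 0.8800.

⟨x⟩ ≈ 0.880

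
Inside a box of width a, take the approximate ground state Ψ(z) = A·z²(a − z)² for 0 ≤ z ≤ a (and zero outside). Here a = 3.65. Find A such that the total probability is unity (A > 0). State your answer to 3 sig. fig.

A ≈ 0.0740

The normalization condition is ∫|Ψ|² dz = 1 from 0 to a.
Expanding the polynomial and integrating term by term, the integral (without the A² prefactor) comes out to a^9/630.
Setting this equal to 1 gives A² = 1/(a^9/630).
Substituting a = 3.65 gives A² = 0.005479, so A = 0.07402.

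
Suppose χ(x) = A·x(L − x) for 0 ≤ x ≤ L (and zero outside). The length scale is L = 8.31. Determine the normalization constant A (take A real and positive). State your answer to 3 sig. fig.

Normalization requires ∫|χ|² dx = 1, integrated from 0 to L.
Expanding the polynomial and integrating term by term, the integral (without the A² prefactor) comes out to L^5/30.
With L = 8.31: A² = 0.0007570 and A = 0.02751.

A ≈ 0.0275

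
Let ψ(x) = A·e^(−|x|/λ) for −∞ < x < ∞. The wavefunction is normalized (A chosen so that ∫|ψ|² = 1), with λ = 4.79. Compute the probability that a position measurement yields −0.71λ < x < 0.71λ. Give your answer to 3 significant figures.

P = ∫_{−0.71λ}^{0.71λ} |ψ(x)|² dx.
The normalization integral ∫|ψ|²dx over the whole domain equals λ·A², and A² cancels in the ratio.
By symmetry take twice the x ≥ 0 contribution in numerator and denominator; the 2's cancel. Substituting u = x/λ, A² and the length scale cancel in the ratio: P = ∫_{0}^{0.71} e^(-2·u) du / ∫_{0}^{∞} e^(-2·u) du.
With ∫ e^(-2·u) du = -e^(-2·u)/2 + C, the region integral is 1/2 - e^(-71/50)/2 and the full one is 1/2.
Evaluating gives P = 0.7583.

P ≈ 0.758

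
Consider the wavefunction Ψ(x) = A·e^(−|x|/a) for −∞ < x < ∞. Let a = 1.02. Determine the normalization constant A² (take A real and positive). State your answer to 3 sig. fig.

The normalization condition is ∫|Ψ|² dx = 1 from −∞ to ∞.
Using ∫₀^∞ xⁿ e^(−αx) dx = n!/αⁿ⁺¹, with Ψ = A·e^(−|x|/a), the integral evaluates to A²·[a].
Substituting a = 1.02 gives A² = 0.9804, so A = 0.9901.

A^2 ≈ 0.980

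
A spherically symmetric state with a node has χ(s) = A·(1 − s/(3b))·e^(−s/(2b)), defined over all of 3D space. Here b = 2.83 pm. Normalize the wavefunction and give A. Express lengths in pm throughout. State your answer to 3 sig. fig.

We need A² ∫|f|² 4πs² ds = 1, taking the integral from 0 to ∞.
(Spherical symmetry: dV = 4πs² ds.)
Carrying out the integral gives A² · 8·π·b^3/3.
So A² = (8·π·b^3/3)^(−1).
Plugging in b = 2.83 yields A = 0.07257.

A ≈ 0.0726 pm^(-3/2)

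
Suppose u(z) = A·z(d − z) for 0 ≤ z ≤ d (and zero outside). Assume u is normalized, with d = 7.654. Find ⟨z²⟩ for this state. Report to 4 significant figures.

⟨z²⟩ = ∫ z^2 |u|² dz over the full domain.
Since the A² factors cancel between numerator and denominator, ⟨z²⟩ = 2·d^2/7.
With d = 7.654, ⟨z^2⟩ = 16.738.

⟨z^2⟩ ≈ 16.74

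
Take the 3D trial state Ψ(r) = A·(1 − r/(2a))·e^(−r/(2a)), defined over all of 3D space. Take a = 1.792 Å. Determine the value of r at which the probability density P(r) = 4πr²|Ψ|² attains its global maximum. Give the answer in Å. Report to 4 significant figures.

r ≈ 9.383 Å

Differentiate P(r) = 4πr²|Ψ|² with respect to r and set to zero.
Solving yields r = a·(√(5) + 3).
With a = 1.792, the most probable radial distance is 9.3830 Å.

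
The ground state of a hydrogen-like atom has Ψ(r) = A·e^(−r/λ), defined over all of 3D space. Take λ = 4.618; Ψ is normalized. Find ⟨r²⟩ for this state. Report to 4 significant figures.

⟨r^2⟩ ≈ 63.98

The expectation value is the |Ψ|²-weighted average of r^2: ∫ r^2|Ψ|² 4πr² dr.
Recall ∫₀^∞ r^m e^(−r/β) dr = m!·β^(m+1), the ratio of the moment integral to the normalization integral gives ⟨r²⟩ = 3·λ^2.
Putting λ = 4.618 gives 63.978.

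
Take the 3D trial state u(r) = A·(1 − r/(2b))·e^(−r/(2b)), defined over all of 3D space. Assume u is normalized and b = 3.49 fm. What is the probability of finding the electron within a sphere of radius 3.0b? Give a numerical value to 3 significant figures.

With dV = 4πr²dr, the probability is ∫|u|² dV over r ≤ 3.0b.
A² is fixed by ∫₀^∞ 4πr²|u|² dr = 1, i.e. A² = (8·π·b^3)^(−1).
Let t = r/b; then A², 4π and the length scale all cancel, so P = ∫_{0}^{3.0} t^2·(1 - t/2)^2·e^(-t) dt ÷ ∫_{0}^{∞} t^2·(1 - t/2)^2·e^(-t) dt.
Using ∫ t^2·(1 - t/2)^2·e^(-t) dt = -(t^4/4 + t^2 + 2·t + 2)·e^(-t), the numerator is 2 - 149·e^(-3)/4 and the denominator is 2.
The region integral divided by the full integral gives P = 0.07272.

P ≈ 0.0727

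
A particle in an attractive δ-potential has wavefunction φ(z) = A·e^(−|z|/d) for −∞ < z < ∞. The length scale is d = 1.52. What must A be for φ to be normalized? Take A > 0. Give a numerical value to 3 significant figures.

Normalization requires ∫|φ|² dz = 1, integrated from −∞ to ∞.
Recall ∫₀^∞ z^m e^(−z/β) dz = m!·β^(m+1), ∫|φ|² dz = A²·(d).
Plugging in d = 1.52 yields A = 0.8111.

A ≈ 0.811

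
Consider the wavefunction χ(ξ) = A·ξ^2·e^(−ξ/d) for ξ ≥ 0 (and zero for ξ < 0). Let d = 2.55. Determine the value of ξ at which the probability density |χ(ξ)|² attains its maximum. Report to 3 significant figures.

ξ ≈ 5.10

Set d/dξ [|χ(ξ)|²] = 0 and solve for ξ > 0.
This gives ξ = 2·d.
With d = 2.55, the most probable position is 5.100.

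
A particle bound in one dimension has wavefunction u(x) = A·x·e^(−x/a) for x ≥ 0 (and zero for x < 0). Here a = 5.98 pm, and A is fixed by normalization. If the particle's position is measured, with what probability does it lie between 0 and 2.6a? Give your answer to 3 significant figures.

|u|² is the probability density, so P = ∫_{0}^{2.6a} |u|² dx.
With A² fixed by ∫|u|² = 1, i.e. A² = (a^3/4)^(−1), substitute and integrate.
Let t = x/a; then A² and the length scale cancel, so P = ∫_{0}^{2.6} t^2·e^(-2·t) dt ÷ ∫_{0}^{∞} t^2·e^(-2·t) dt.
With ∫ t^2·e^(-2·t) dt = -(2·t^2 + 2·t + 1)·e^(-2·t)/4 + C, the region integral is 1/4 - 493·e^(-26/5)/100 and the full one is 1/4.
This works out to P = 0.8912.

P ≈ 0.891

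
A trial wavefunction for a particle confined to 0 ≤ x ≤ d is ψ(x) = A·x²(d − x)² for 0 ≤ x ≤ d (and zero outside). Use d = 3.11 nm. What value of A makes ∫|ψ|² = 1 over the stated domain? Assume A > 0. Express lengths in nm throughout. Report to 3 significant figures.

A ≈ 0.152 nm^(-9/2)

We need A² ∫|f|² dx = 1, taking the integral from 0 to d.
Expanding the polynomial and integrating term by term, carrying out the integral gives A² · d^9/630.
So A² = (d^9/630)^(−1).
Plugging in d = 3.11 yields A = 0.1521.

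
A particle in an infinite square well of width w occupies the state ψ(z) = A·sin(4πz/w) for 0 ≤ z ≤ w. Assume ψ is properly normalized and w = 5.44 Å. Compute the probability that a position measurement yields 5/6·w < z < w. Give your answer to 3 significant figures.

P ≈ 0.201

P = ∫_{5/6·w}^{w} |ψ(z)|² dz.
With A² fixed by ∫|ψ|² = 1, i.e. A² = (w/2)^(−1), substitute and integrate.
Let u = z/w; then A² and the length scale cancel, so P = ∫_{5/6}^{1} sin(4·π·u)^2 du ÷ ∫_{0}^{1} sin(4·π·u)^2 du.
With ∫ sin(4·π·u)^2 du = u/2 - sin(4·π·u)·cos(4·π·u)/(8·π) + C, the region integral is √(3)/(32·π) + 1/12 and the full one is 1/2.
This works out to P = (√(3)/16 + π/6)/π.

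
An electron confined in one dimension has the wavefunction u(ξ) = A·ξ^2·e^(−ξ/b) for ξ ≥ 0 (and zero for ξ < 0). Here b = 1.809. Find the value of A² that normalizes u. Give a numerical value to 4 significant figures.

A^2 ≈ 0.06882

Require ∫ |u|² dξ = 1 over the whole domain.
Recall ∫₀^∞ ξ^m e^(−ξ/β) dξ = m!·β^(m+1), with u = A·ξ^2·e^(−ξ/b), the integral evaluates to A²·[3·b^5/4].
With b = 1.809: A² = 0.068825 and A = 0.26235.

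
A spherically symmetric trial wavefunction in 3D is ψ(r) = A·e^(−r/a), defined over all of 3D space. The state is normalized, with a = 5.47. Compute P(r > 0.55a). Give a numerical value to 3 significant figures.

Integrate the radial probability density 4πr²|ψ|² over r > 0.55a.
Normalization gives A² = 1/(π·a^3).
In terms of u = r/a (A², 4π and the length scale all cancel between numerator and denominator), P = [∫_{0.55}^{∞} u^2·e^(-2·u) du] / [∫_{0}^{∞} u^2·e^(-2·u) du].
Using ∫ u^2·e^(-2·u) du = -(2·u^2 + 2·u + 1)·e^(-2·u)/4, the numerator is 541·e^(-11/10)/800 and the denominator is 1/4.
This evaluates to P = 0.9004.

P ≈ 0.900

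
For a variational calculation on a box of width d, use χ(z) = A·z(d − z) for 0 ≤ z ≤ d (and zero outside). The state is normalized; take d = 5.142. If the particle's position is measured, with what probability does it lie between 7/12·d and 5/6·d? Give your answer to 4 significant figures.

|χ|² is the probability density, so P = ∫_{7/12·d}^{5/6·d} |χ|² dz.
With A² fixed by ∫|χ|² = 1, i.e. A² = (d^5/30)^(−1), substitute and integrate.
In terms of u = z/d (A² and the length scale cancel between numerator and denominator), P = [∫_{7/12}^{5/6} u^2·(1 - u)^2 du] / [∫_{0}^{1} u^2·(1 - u)^2 du].
With ∫ u^2·(1 - u)^2 du = u^3·(6·u^2 - 15·u + 10)/30 + C, the region integral is ≈ 0.0103709 and the full one is 1/30.
This works out to P = 0.31113.

P ≈ 0.3111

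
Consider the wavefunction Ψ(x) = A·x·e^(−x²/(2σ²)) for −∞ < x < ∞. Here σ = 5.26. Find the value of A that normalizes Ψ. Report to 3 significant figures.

Normalization requires ∫|Ψ|² dx = 1, integrated from −∞ to ∞.
With Ψ = A·x·e^(−x²/(2σ²)), the integral evaluates to A²·[√(π)·σ^3/2].
So A² = (√(π)·σ^3/2)^(−1).
Substituting σ = 5.26 gives A² = 0.007754, so A = 0.08805.

A ≈ 0.0881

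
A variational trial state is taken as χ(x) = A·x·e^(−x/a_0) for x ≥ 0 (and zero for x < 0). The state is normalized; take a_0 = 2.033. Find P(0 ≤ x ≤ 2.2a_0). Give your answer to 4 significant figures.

P = ∫_{0}^{2.2a_0} |χ(x)|² dx.
Since A² = 1/(a_0^3/4), this is the region integral divided by the full normalization integral.
In terms of u = x/a_0 (A² and the length scale cancel between numerator and denominator), P = [∫_{0}^{2.2} u^2·e^(-2·u) du] / [∫_{0}^{∞} u^2·e^(-2·u) du].
An antiderivative of u^2·e^(-2·u) is -(2·u^2 + 2·u + 1)·e^(-2·u)/4; evaluating from 0 to 2.2 gives 1/4 - 377·e^(-22/5)/100, while the full integral is 1/4.
The result is P = 0.81486.

P ≈ 0.8149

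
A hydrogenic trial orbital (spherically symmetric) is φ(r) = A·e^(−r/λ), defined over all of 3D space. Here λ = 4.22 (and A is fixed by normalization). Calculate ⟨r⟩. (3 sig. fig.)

By definition ⟨r⟩ = ∫ r |φ(r)|² 4πr² dr.
Since the A² factors cancel between numerator and denominator, ⟨r⟩ = 3·λ/2.
With λ = 4.22, ⟨r⟩ = 6.330.

⟨r⟩ ≈ 6.33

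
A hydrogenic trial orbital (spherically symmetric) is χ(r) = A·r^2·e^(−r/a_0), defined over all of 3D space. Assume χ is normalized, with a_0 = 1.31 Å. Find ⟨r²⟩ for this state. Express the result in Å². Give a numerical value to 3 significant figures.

⟨r^2⟩ ≈ 24.0 Å^2

By definition ⟨r²⟩ = ∫ r^2 |χ(r)|² 4πr² dr.
Since the A² factors cancel between numerator and denominator, ⟨r²⟩ = 14·a_0^2.
With a_0 = 1.31, ⟨r^2⟩ = 24.03.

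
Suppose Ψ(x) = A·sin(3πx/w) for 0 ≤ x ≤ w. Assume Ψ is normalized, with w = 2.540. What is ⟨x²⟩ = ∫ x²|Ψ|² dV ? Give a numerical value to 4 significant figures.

⟨x^2⟩ ≈ 2.114

By definition ⟨x²⟩ = ∫ x^2 |Ψ(x)|² dx.
With ∫₀^w sin²(nπx/w) dx = w/2, evaluating both integrals, ⟨x²⟩ = -w^2/(18·π^2) + w^2/3.
With w = 2.540, ⟨x^2⟩ = 2.1142.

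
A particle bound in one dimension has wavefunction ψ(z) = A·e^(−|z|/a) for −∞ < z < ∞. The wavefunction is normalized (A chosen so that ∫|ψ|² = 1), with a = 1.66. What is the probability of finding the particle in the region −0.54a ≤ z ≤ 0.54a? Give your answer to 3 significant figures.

P ≈ 0.660

P = ∫_{−0.54a}^{0.54a} |ψ(z)|² dz.
The normalization integral ∫|ψ|²dz over the whole domain equals a·A², and A² cancels in the ratio.
Both integrals are even about z = 0, so only the z ≥ 0 halves are needed (the factors of 2 cancel). In terms of u = z/a (A² and the length scale cancel between numerator and denominator), P = [∫_{0}^{0.54} e^(-2·u) du] / [∫_{0}^{∞} e^(-2·u) du].
An antiderivative of e^(-2·u) is -e^(-2·u)/2; evaluating from 0 to 0.54 gives 1/2 - e^(-27/25)/2, while the full integral is 1/2.
This works out to P = 0.6604.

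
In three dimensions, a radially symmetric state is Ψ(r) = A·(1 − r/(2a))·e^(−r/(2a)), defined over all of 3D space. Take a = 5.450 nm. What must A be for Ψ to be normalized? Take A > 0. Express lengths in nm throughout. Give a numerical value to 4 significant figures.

A ≈ 0.01568 nm^(-3/2)

The normalization condition is ∫|Ψ|² 4πr² dr = 1 from 0 to ∞.
In 3D with spherical symmetry the volume element is 4πr² dr.
The integral (without the A² prefactor) comes out to 8·π·a^3.
Plugging in a = 5.450 yields A = 0.015678.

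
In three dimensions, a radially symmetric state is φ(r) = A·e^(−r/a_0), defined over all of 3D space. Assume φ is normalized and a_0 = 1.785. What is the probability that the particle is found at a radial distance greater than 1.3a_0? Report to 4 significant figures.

Integrate the radial probability density 4πr²|φ|² over r > 1.3a_0.
Normalization gives A² = 1/(π·a_0^3).
Substituting u = r/a_0, A², 4π and the length scale all cancel in the ratio: P = ∫_{1.3}^{∞} u^2·e^(-2·u) du / ∫_{0}^{∞} u^2·e^(-2·u) du.
With ∫ u^2·e^(-2·u) du = -(2·u^2 + 2·u + 1)·e^(-2·u)/4 + C, the region integral is 349·e^(-13/5)/200 and the full one is 1/4.
This evaluates to P = 0.51843.

P ≈ 0.5184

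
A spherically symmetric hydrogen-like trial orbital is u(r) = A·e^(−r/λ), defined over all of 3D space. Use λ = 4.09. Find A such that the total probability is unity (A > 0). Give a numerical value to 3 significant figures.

A ≈ 0.0682

The normalization condition is ∫|u|² 4πr² dr = 1 from 0 to ∞.
In 3D with spherical symmetry the volume element is 4πr² dr.
Using ∫₀^∞ rⁿ e^(−αr) dr = n!/αⁿ⁺¹, the integral (without the A² prefactor) comes out to π·λ^3.
Hence A² = 1/[π·λ^3].
Plugging in λ = 4.09 yields A = 0.06821.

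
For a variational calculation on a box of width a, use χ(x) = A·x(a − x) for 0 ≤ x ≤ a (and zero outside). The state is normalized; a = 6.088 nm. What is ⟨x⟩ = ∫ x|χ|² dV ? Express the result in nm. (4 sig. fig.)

⟨x⟩ ≈ 3.044 nm

By definition ⟨x⟩ = ∫ x |χ(x)|² dx.
Expanding the polynomial and integrating term by term, since the A² factors cancel between numerator and denominator, ⟨x⟩ = a/2.
With a = 6.088, ⟨x⟩ = 3.0440.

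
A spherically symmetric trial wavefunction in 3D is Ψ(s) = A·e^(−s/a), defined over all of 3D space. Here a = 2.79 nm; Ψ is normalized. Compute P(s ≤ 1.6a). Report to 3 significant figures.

With dV = 4πs²ds, the probability is ∫|Ψ|² dV over s ≤ 1.6a.
The full normalization integral is A²·[π·a^3] = 1, fixing A².
Let u = s/a; then A², 4π and the length scale all cancel, so P = ∫_{0}^{1.6} u^2·e^(-2·u) du ÷ ∫_{0}^{∞} u^2·e^(-2·u) du.
An antiderivative of u^2·e^(-2·u) is -(2·u^2 + 2·u + 1)·e^(-2·u)/4; evaluating from 0 to 1.6 gives 1/4 - 233·e^(-16/5)/100, while the full integral is 1/4.
The region integral divided by the full integral gives P = 0.6201.

P ≈ 0.620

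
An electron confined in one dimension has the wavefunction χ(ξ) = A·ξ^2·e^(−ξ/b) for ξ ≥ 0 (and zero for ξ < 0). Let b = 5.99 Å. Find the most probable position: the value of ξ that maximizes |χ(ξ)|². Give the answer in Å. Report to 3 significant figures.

Differentiate |χ(ξ)|² with respect to ξ and set to zero.
This gives ξ = 2·b.
With b = 5.99, the most probable position is 11.98 Å.

ξ ≈ 12.0 Å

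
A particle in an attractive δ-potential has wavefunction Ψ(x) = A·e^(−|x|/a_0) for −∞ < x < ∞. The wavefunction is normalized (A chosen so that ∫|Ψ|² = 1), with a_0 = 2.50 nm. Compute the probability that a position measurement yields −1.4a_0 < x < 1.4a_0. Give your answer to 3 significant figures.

|Ψ|² is the probability density, so P = ∫_{−1.4a_0}^{1.4a_0} |Ψ|² dx.
Since A² = 1/(a_0), this is the region integral divided by the full normalization integral.
By symmetry take twice the x ≥ 0 contribution in numerator and denominator; the 2's cancel. In terms of u = x/a_0 (A² and the length scale cancel between numerator and denominator), P = [∫_{0}^{1.4} e^(-2·u) du] / [∫_{0}^{∞} e^(-2·u) du].
With ∫ e^(-2·u) du = -e^(-2·u)/2 + C, the region integral is 1/2 - e^(-14/5)/2 and the full one is 1/2.
This works out to P = 0.9392.

P ≈ 0.939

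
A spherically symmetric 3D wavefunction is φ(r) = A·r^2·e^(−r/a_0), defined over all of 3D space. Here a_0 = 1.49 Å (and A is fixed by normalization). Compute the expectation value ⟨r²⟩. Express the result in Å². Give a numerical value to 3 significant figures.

⟨r^2⟩ ≈ 31.1 Å^2

⟨r²⟩ = ∫ r^2 |φ|² 4πr² dr over the full domain.
Since the A² factors cancel between numerator and denominator, ⟨r²⟩ = 14·a_0^2.
Putting a_0 = 1.49 gives 31.08.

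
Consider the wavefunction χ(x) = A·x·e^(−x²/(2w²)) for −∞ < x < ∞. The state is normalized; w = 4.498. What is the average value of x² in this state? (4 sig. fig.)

⟨x²⟩ = ∫ x^2 |χ|² dx over the full domain.
With ∫_{−∞}^{∞} x^(2m) e^(−αx²) dx = (2m−1)!!·√π / (2^m α^(m+1/2)), the ratio of the moment integral to the normalization integral gives ⟨x²⟩ = 3·w^2/2.
With w = 4.498, ⟨x^2⟩ = 30.348.

⟨x^2⟩ ≈ 30.35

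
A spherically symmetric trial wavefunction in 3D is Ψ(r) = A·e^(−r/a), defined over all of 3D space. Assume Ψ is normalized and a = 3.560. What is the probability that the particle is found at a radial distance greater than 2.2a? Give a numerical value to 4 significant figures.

P ≈ 0.1851

Integrate the radial probability density 4πr²|Ψ|² over r > 2.2a.
The full normalization integral is A²·[π·a^3] = 1, fixing A².
Let u = r/a; then A², 4π and the length scale all cancel, so P = ∫_{2.2}^{∞} u^2·e^(-2·u) du ÷ ∫_{0}^{∞} u^2·e^(-2·u) du.
Using ∫ u^2·e^(-2·u) du = -(2·u^2 + 2·u + 1)·e^(-2·u)/4, the numerator is 377·e^(-22/5)/100 and the denominator is 1/4.
This evaluates to P = 0.18514.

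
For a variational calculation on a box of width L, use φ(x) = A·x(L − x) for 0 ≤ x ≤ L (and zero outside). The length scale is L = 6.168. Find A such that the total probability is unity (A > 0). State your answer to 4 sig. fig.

Normalization requires ∫|φ|² dx = 1, integrated from 0 to L.
Expanding the polynomial and integrating term by term, with φ = A·x(L − x), the integral evaluates to A²·[L^5/30].
Setting this equal to 1 gives A² = 1/(L^5/30).
Plugging in L = 6.168 yields A = 0.057970.

A ≈ 0.05797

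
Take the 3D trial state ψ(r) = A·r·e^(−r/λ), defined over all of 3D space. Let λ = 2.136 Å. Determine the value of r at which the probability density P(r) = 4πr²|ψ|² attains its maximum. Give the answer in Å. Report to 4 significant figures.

r ≈ 4.272 Å

The maximum of P(r) = 4πr²|ψ|² occurs where its derivative vanishes.
Solving yields r = 2·λ.
With λ = 2.136, the most probable radial distance is 4.2720 Å.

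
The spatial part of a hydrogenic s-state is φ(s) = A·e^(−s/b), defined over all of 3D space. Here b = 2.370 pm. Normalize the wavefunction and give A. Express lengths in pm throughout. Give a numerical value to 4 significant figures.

Require ∫ |φ|² 4πs² ds = 1 over the whole domain.
(Spherical symmetry: dV = 4πs² ds.)
Carrying out the integral gives A² · π·b^3.
Setting this equal to 1 gives A² = 1/(π·b^3).
Substituting b = 2.370 gives A² = 0.023911, so A = 0.15463.

A ≈ 0.1546 pm^(-3/2)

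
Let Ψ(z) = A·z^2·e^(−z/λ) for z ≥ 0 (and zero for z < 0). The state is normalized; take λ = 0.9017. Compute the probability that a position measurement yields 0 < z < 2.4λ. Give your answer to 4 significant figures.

|Ψ|² is the probability density, so P = ∫_{0}^{2.4λ} |Ψ|² dz.
Since A² = 1/(3·λ^5/4), this is the region integral divided by the full normalization integral.
In terms of u = z/λ (A² and the length scale cancel between numerator and denominator), P = [∫_{0}^{2.4} u^4·e^(-2·u) du] / [∫_{0}^{∞} u^4·e^(-2·u) du].
An antiderivative of u^4·e^(-2·u) is -(u^4/2 + u^3 + 3·u^2/2 + 3·u/2 + 3/4)·e^(-2·u); evaluating from 0 to 2.4 gives ≈ 0.392806, while the full integral is 3/4.
Taking the ratio, P = 0.52374.

P ≈ 0.5237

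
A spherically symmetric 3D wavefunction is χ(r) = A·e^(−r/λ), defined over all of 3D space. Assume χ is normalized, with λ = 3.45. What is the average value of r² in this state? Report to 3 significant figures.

⟨r²⟩ = ∫ r^2 |χ|² 4πr² dr over the full domain.
Recall ∫₀^∞ r^m e^(−r/β) dr = m!·β^(m+1), evaluating both integrals, ⟨r²⟩ = 3·λ^2.
With λ = 3.45, ⟨r^2⟩ = 35.71.

⟨r^2⟩ ≈ 35.7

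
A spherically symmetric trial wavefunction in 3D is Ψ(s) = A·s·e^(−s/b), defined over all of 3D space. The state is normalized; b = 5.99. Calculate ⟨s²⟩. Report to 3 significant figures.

⟨s²⟩ = ∫ s^2 |Ψ|² 4πs² ds over the full domain.
Evaluating both integrals, ⟨s²⟩ = 15·b^2/2.
With b = 5.99, ⟨s^2⟩ = 269.1.

⟨s^2⟩ ≈ 269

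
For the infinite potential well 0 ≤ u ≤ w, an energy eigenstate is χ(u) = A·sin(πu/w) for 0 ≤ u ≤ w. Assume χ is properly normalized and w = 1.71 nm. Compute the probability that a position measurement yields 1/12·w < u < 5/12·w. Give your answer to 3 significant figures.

|χ|² is the probability density, so P = ∫_{1/12·w}^{5/12·w} |χ|² du.
Since A² = 1/(w/2), this is the region integral divided by the full normalization integral.
In terms of t = u/w (A² and the length scale cancel between numerator and denominator), P = [∫_{1/12}^{5/12} sin(π·t)^2 dt] / [∫_{0}^{1} sin(π·t)^2 dt].
Using ∫ sin(π·t)^2 dt = t/2 - sin(2·π·t)/(4·π), the numerator is 1/6 and the denominator is 1/2.
The result is P = 1/3.

P ≈ 0.333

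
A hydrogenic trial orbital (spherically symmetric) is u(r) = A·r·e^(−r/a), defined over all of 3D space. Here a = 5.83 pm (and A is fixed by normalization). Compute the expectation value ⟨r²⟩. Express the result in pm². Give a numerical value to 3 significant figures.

⟨r²⟩ = ∫ r^2 |u|² 4πr² dr over the full domain.
Recall ∫₀^∞ r^m e^(−r/β) dr = m!·β^(m+1), evaluating both integrals, ⟨r²⟩ = 15·a^2/2.
With a = 5.83, ⟨r^2⟩ = 254.9.

⟨r^2⟩ ≈ 255 pm^2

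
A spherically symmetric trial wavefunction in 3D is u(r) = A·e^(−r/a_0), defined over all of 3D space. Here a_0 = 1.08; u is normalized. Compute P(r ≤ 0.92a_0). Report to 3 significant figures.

P ≈ 0.280

With dV = 4πr²dr, the probability is ∫|u|² dV over r ≤ 0.92a_0.
A² is fixed by ∫₀^∞ 4πr²|u|² dr = 1, i.e. A² = (π·a_0^3)^(−1).
Substituting t = r/a_0, A², 4π and the length scale all cancel in the ratio: P = ∫_{0}^{0.92} t^2·e^(-2·t) dt / ∫_{0}^{∞} t^2·e^(-2·t) dt.
Using ∫ t^2·e^(-2·t) dt = -(2·t^2 + 2·t + 1)·e^(-2·t)/4, the numerator is 1/4 - 2833·e^(-46/25)/2500 and the denominator is 1/4.
Taking the ratio yields P = 0.2801.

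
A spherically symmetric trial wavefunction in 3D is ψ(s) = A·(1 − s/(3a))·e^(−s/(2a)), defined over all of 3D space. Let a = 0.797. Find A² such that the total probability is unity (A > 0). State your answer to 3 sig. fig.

A^2 ≈ 0.236

Require ∫ |ψ|² 4πs² ds = 1 over the whole domain.
Using ∫₀^∞ sⁿ e^(−αs) ds = n!/αⁿ⁺¹, with ψ = A·(1 − s/(3a))·e^(−s/(2a)), the integral evaluates to A²·[8·π·a^3/3].
So A² = (8·π·a^3/3)^(−1).
Substituting a = 0.797 gives A² = 0.2358, so A = 0.4856.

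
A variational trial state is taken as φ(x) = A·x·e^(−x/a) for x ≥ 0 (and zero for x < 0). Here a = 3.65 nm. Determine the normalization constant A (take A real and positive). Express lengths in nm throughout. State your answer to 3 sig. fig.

Require ∫ |φ|² dx = 1 over the whole domain.
Recall ∫₀^∞ x^m e^(−x/β) dx = m!·β^(m+1), ∫|φ|² dx = A²·(a^3/4).
Hence A² = 1/[a^3/4].
With a = 3.65: A² = 0.08226 and A = 0.2868.

A ≈ 0.287 nm^(-3/2)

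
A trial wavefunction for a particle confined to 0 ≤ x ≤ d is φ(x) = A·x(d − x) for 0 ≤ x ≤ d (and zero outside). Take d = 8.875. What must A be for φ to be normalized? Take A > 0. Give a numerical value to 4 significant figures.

A ≈ 0.02334

The normalization condition is ∫|φ|² dx = 1 from 0 to d.
The integral (without the A² prefactor) comes out to d^5/30.
Setting this equal to 1 gives A² = 1/(d^5/30).
Plugging in d = 8.875 yields A = 0.023342.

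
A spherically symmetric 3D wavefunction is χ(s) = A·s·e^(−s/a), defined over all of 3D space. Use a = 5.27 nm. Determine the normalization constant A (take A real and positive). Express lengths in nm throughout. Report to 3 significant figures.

A ≈ 0.00511 nm^(-5/2)

The normalization condition is ∫|χ|² 4πs² ds = 1 from 0 to ∞.
(Spherical symmetry: dV = 4πs² ds.)
With ∫₀^∞ s^4 e^(−αs) ds = 4!/α^5, ∫|χ|² 4πs² ds = A²·(3·π·a^5).
With a = 5.27: A² = 0.00002610 and A = 0.005109.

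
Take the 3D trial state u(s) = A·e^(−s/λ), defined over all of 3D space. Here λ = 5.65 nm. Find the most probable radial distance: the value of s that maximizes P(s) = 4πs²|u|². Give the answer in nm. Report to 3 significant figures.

The maximum of P(s) = 4πs²|u|² occurs where its derivative vanishes.
Solving yields s = λ.
With λ = 5.65, the most probable radial distance is 5.650 nm.

s ≈ 5.65 nm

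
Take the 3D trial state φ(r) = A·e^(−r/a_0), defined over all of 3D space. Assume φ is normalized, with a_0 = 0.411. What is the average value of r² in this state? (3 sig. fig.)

⟨r^2⟩ ≈ 0.507

⟨r²⟩ = ∫ r^2 |φ|² 4πr² dr over the full domain.
With ∫₀^∞ r^4 e^(−αr) dr = 4!/α^5, evaluating both integrals, ⟨r²⟩ = 3·a_0^2.
Putting a_0 = 0.411 gives 0.5068.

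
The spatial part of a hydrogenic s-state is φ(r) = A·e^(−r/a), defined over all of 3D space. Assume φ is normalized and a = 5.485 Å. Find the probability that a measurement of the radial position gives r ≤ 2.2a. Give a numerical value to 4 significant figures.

P ≈ 0.8149

With dV = 4πr²dr, the probability is ∫|φ|² dV over r ≤ 2.2a.
The full normalization integral is A²·[π·a^3] = 1, fixing A².
Let u = r/a; then A², 4π and the length scale all cancel, so P = ∫_{0}^{2.2} u^2·e^(-2·u) du ÷ ∫_{0}^{∞} u^2·e^(-2·u) du.
Using ∫ u^2·e^(-2·u) du = -(2·u^2 + 2·u + 1)·e^(-2·u)/4, the numerator is 1/4 - 377·e^(-22/5)/100 and the denominator is 1/4.
The region integral divided by the full integral gives P = 0.81486.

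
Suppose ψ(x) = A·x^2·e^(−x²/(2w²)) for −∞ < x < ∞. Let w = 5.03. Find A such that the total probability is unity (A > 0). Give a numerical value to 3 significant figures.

A ≈ 0.0153

We need A² ∫|f|² dx = 1, taking the integral from −∞ to ∞.
Differentiating ∫e^(−αx²) dx = √(π/α) under α to get the higher moments, the integral (without the A² prefactor) comes out to 3·√(π)·w^5/4.
So A² = (3·√(π)·w^5/4)^(−1).
With w = 5.03: A² = 0.0002336 and A = 0.01528.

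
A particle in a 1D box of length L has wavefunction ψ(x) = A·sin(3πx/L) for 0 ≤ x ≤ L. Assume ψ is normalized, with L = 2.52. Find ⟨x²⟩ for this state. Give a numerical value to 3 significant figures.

The expectation value is the |ψ|²-weighted average of x^2: ∫ x^2|ψ|² dx.
Evaluating both integrals, ⟨x²⟩ = -L^2/(18·π^2) + L^2/3.
Putting L = 2.52 gives 2.081.

⟨x^2⟩ ≈ 2.08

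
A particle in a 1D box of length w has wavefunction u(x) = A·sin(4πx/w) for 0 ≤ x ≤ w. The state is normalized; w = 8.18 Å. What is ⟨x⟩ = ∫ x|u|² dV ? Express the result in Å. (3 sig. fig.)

⟨x⟩ ≈ 4.09 Å

By definition ⟨x⟩ = ∫ x |u(x)|² dx.
Evaluating both integrals, ⟨x⟩ = w/2.
With w = 8.18, ⟨x⟩ = 4.090.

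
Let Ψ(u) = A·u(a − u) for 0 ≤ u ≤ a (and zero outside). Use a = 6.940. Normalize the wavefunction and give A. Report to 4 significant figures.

The normalization condition is ∫|Ψ|² du = 1 from 0 to a.
Expanding the polynomial and integrating term by term, carrying out the integral gives A² · a^5/30.
With a = 6.940: A² = 0.0018635 and A = 0.043168.

A ≈ 0.04317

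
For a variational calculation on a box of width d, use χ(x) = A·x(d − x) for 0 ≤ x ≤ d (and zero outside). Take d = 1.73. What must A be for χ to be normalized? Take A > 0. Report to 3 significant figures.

We need A² ∫|f|² dx = 1, taking the integral from 0 to d.
Expanding the polynomial and integrating term by term, ∫|χ|² dx = A²·(d^5/30).
Setting this equal to 1 gives A² = 1/(d^5/30).
Substituting d = 1.73 gives A² = 1.936, so A = 1.391.

A ≈ 1.39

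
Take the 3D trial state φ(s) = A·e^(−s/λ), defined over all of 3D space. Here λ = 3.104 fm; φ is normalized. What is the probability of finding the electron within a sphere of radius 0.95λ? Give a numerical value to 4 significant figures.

P ≈ 0.2963

With dV = 4πs²ds, the probability is ∫|φ|² dV over s ≤ 0.95λ.
A² is fixed by ∫₀^∞ 4πs²|φ|² ds = 1, i.e. A² = (π·λ^3)^(−1).
Substituting u = s/λ, A², 4π and the length scale all cancel in the ratio: P = ∫_{0}^{0.95} u^2·e^(-2·u) du / ∫_{0}^{∞} u^2·e^(-2·u) du.
Using ∫ u^2·e^(-2·u) du = -(2·u^2 + 2·u + 1)·e^(-2·u)/4, the numerator is 1/4 - 941·e^(-19/10)/800 and the denominator is 1/4.
Taking the ratio yields P = 0.29628.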